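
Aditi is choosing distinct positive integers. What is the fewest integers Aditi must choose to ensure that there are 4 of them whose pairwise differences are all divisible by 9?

Integers whose pairwise differences are multiples of 9 are exactly those sharing a remainder mod 9. Pigeonhole: the 9 residue classes mod 9 are the pigeonholes.
With 27 integers one could put 3 in each residue class and have no class reach 4.
The 28th integer pushes some class to 4, so 9·3 + 1 = 28.

28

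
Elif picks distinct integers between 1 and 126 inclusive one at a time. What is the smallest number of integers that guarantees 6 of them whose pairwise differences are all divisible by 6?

31

Integers whose pairwise differences are multiples of 6 are exactly those sharing a remainder mod 6. The 6 residue classes mod 6 are the pigeonholes.
With 30 integers one could put 5 in each residue class and have no class reach 6.
The 31st integer pushes some class to 6, so 6·5 + 1 = 31.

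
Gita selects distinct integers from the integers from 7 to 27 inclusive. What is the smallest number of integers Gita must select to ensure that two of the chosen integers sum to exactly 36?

Group the elements by complementary pair {x, 36−x}: {9,27}, {10,26}, {11,25}, …, giving 9 two-element pairs; the single value 18 (it cannot pair with itself since the integers are distinct); and 2 integers whose partner 36−x falls outside [7,27].
By the pigeonhole principle, treating each of those 12 groups as a pigeonhole, one can pick one integer per group — 12 integers — with no two summing to 36.
The 13th integer lands in an occupied pair, forcing a sum of 36.

13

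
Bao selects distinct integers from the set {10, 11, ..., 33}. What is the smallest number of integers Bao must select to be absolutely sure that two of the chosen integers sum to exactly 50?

17

Two chosen integers sum to 50 exactly when both halves of some pair {x, 50−x} with 17 ≤ x ≤ 50−x ≤ 33 are chosen — 8 such pairs.
The remaining 8 elements (those with no distinct partner in range) can never complete a 50-sum, so the worst case takes all of them and one from each pair: 8 + 8 = 16.
The 17th integer has to be the second member of some pair, so 16 + 1 = 17.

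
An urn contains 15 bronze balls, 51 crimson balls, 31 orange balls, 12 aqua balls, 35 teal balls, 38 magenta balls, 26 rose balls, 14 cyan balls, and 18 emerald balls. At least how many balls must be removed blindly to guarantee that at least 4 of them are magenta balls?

206

In the worst case for collecting magenta balls, every non-magenta ball comes out first.
There are 15 + 51 + 31 + 12 + 35 + 26 + 14 + 18 = 202 non-magenta balls altogether.
After those, each further ball must be magenta, so 202 + 4 = 206 draws guarantee 4 magenta balls.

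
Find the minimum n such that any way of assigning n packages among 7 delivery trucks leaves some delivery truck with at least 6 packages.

With 35 packages one could put exactly 5 in each of the 7 delivery trucks, and no delivery truck would reach 6.
Pigeonhole: one more package must land in a delivery truck that already has 5, giving it 6.
So 7 × 5 + 1 = 36 packages are required.

36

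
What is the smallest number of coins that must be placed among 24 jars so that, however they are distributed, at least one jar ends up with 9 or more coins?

With 192 coins one could put exactly 8 in each of the 24 jars, and no jar would reach 9.
One more coin must land in a jar that already has 8, giving it 9.
So 24 × 8 + 1 = 193 coins are required.

193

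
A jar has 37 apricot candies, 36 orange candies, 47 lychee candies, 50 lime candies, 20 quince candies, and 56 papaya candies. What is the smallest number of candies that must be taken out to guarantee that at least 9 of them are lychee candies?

In the worst case for collecting lychee candies, every non-lychee candy comes out first.
There are 37 + 36 + 50 + 20 + 56 = 199 non-lychee candies altogether.
After those, each further candy must be lychee, so 199 + 9 = 208 draws guarantee 9 lychee candies.

208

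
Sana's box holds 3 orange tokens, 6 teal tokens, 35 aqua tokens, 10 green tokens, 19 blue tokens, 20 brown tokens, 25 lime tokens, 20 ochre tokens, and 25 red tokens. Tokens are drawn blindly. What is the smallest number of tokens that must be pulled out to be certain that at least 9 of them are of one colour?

An adversary could hand out at most 8 tokens per colour (orange, teal run out sooner): 3 + 6 + 8 + 8 + 8 + 8 + 8 + 8 + 8 = 65 tokens and still no colour has 9.
One more token lands in a colour already at 8, so 66 draws are enough and 65 are not.

66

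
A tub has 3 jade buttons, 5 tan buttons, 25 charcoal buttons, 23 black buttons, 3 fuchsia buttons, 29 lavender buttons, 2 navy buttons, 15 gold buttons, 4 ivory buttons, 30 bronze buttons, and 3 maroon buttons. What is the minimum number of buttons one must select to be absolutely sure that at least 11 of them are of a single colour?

An adversary could hand out at most 10 buttons per colour (6 colours run out sooner): 3 + 5 + 10 + 10 + 3 + 10 + 2 + 10 + 4 + 10 + 3 = 70 buttons and still no colour has 11.
Pigeonhole: one more button lands in a colour already at 10, so 71 draws are enough and 70 are not.

71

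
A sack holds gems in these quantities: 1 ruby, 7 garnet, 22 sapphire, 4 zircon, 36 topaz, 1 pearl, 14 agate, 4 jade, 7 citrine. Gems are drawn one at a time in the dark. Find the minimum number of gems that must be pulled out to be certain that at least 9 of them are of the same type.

49

An adversary could hand out at most 8 gems per type (6 types run out sooner): 1 + 7 + 8 + 4 + 8 + 1 + 8 + 4 + 7 = 48 gems and still no type has 9.
By pigeonhole, one more gem lands in a type already at 8, so 49 draws are enough and 48 are not.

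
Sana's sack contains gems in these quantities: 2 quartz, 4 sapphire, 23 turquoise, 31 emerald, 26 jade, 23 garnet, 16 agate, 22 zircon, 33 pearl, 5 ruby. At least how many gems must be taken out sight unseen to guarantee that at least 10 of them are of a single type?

75

Pigeonhole: put each drawn gem into a box by type. The largest draw with every box below 10 takes min(count, 9) from each type; types with fewer than 9 contribute all they have.
Σ min(cᵢ, 9) = 2 + 4 + 9 + 9 + 9 + 9 + 9 + 9 + 9 + 5 = 74.
Draw number 74 + 1 = 75 must push one box to 10.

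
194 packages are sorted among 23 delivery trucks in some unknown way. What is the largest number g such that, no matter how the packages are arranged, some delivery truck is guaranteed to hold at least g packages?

The 23 delivery trucks are the holes and the 194 packages are the pigeons.
If every delivery truck held at most 8 packages, the total would be at most 23 × 8 = 184, which is less than 194.
So some delivery truck holds at least ⌈194/23⌉ = 9 packages.

9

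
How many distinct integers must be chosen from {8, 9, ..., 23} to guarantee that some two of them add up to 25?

12

Group the elements by complementary pair {x, 25−x}: {8,17}, {9,16}, {10,15}, …, giving 5 two-element pairs and 6 integers whose partner 25−x falls outside [8,23].
By the pigeonhole principle, treating each of those 11 groups as a pigeonhole, one can pick one integer per group — 11 integers — with no two summing to 25.
The 12th integer lands in an occupied pair, forcing a sum of 25.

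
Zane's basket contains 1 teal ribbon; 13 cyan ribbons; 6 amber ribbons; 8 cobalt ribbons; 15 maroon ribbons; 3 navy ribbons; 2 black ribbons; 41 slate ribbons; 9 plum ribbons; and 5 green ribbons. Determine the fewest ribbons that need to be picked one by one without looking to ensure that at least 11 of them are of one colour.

65

An adversary could hand out at most 10 ribbons per colour (7 colours run out sooner): 1 + 10 + 6 + 8 + 10 + 3 + 2 + 10 + 9 + 5 = 64 ribbons and still no colour has 11.
By pigeonhole, one more ribbon lands in a colour already at 10, so 65 draws are enough and 64 are not.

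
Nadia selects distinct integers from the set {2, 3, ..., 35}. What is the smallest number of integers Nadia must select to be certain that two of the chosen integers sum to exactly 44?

22

Group the elements by complementary pair {x, 44−x}: {9,35}, {10,34}, {11,33}, …, giving 13 two-element pairs, the single value 22 (it cannot pair with itself since the integers are distinct), and 7 integers whose partner 44−x falls outside [2,35].
Treating each of those 21 groups as a pigeonhole, one can pick one integer per group — 21 integers — with no two summing to 44.
The 22nd integer lands in an occupied pair, forcing a sum of 44.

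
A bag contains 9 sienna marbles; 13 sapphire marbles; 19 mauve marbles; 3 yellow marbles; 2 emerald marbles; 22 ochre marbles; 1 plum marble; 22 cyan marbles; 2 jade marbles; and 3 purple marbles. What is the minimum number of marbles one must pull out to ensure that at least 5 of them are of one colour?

32

Pigeonhole: put each drawn marble into a box by colour. The largest draw with every box below 5 takes min(count, 4) from each colour; colours with fewer than 4 contribute all they have.
Σ min(cᵢ, 4) = 4 + 4 + 4 + 3 + 2 + 4 + 1 + 4 + 2 + 3 = 31.
Draw number 31 + 1 = 32 must push one box to 5.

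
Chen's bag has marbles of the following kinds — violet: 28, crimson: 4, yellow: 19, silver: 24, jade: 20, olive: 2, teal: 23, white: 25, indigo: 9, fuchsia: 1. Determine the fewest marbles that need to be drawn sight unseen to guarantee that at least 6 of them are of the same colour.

43

An adversary could hand out at most 5 marbles per colour (crimson, olive, fuchsia run out sooner): 5 + 4 + 5 + 5 + 5 + 2 + 5 + 5 + 5 + 1 = 42 marbles and still no colour has 6.
One more marble lands in a colour already at 5, so 43 draws are enough and 42 are not.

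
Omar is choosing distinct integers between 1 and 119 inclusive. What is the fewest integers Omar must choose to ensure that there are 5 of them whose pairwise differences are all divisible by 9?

37

Integers whose pairwise differences are multiples of 9 are exactly those sharing a remainder mod 9. By the pigeonhole principle, the 9 residue classes mod 9 are the pigeonholes.
With 36 integers one could put 4 in each residue class and have no class reach 5.
The 37th integer pushes some class to 5, so 9·4 + 1 = 37.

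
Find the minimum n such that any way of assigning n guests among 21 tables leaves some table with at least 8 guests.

With 147 guests one could put exactly 7 in each of the 21 tables, and no table would reach 8.
By the pigeonhole principle, one more guest must land in a table that already has 7, giving it 8.
So 21 × 7 + 1 = 148 guests are required.

148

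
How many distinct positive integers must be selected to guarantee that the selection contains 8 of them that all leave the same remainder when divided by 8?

Pigeonhole: the 8 residue classes mod 8 are the pigeonholes.
With 56 integers one could put 7 in each residue class and have no class reach 8.
The 57th integer pushes some class to 8, so 8·7 + 1 = 57.

57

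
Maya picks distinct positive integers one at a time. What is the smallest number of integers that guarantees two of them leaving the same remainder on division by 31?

32

By pigeonhole, the 31 residue classes mod 31 are the pigeonholes.
With 31 integers one could put 1 in each residue class and have no class reach 2.
The 32nd integer pushes some class to 2, so 31·1 + 1 = 32.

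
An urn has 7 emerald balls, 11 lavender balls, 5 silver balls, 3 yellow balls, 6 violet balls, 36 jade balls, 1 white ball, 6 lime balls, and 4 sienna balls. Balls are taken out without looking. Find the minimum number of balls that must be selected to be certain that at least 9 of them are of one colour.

By pigeonhole, put each drawn ball into a box by colour. The largest draw with every box below 9 takes min(count, 8) from each colour; colours with fewer than 8 contribute all they have.
Σ min(cᵢ, 8) = 7 + 8 + 5 + 3 + 6 + 8 + 1 + 6 + 4 = 48.
Draw number 48 + 1 = 49 must push one box to 9.

49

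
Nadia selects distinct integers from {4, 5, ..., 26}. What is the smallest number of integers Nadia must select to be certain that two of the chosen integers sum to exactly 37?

16

Two chosen integers sum to 37 exactly when both halves of some pair {x, 37−x} with 11 ≤ x ≤ 37−x ≤ 26 are chosen — 8 such pairs.
The remaining 7 elements (those with no distinct partner in range) can never complete a 37-sum, so the worst case takes all of them and one from each pair: 7 + 8 = 15.
The 16th integer has to be the second member of some pair, so 15 + 1 = 16.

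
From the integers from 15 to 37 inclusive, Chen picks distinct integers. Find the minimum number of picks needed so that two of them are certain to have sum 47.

15

Two chosen integers sum to 47 exactly when both halves of some pair {x, 47−x} with 15 ≤ x ≤ 47−x ≤ 32 are chosen — 9 such pairs.
The remaining 5 elements (those with no distinct partner in range) can never complete a 47-sum, so the worst case takes all of them and one from each pair: 5 + 9 = 14.
The 15th integer has to be the second member of some pair, so 14 + 1 = 15.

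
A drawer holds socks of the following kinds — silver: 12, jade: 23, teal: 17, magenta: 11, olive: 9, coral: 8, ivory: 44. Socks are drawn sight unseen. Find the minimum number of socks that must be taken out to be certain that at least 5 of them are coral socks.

In the worst case for collecting coral socks, every non-coral sock comes out first.
There are 12 + 23 + 17 + 11 + 9 + 44 = 116 non-coral socks altogether.
After those, each further sock must be coral, so 116 + 5 = 121 draws guarantee 5 coral socks.

121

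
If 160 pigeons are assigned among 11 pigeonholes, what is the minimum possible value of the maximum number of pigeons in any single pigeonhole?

15

The 11 pigeonholes are the holes and the 160 pigeons are the pigeons.
If every pigeonhole held at most 14 pigeons, the total would be at most 11 × 14 = 154, which is less than 160.
So some pigeonhole holds at least ⌈160/11⌉ = 15 pigeons.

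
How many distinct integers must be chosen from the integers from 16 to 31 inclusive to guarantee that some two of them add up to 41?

12

Group the elements by complementary pair {x, 41−x}: {16,25}, {17,24}, {18,23}, …, giving 5 two-element pairs and 6 integers whose partner 41−x falls outside [16,31].
Treating each of those 11 groups as a pigeonhole, one can pick one integer per group — 11 integers — with no two summing to 41.
The 12th integer lands in an occupied pair, forcing a sum of 41.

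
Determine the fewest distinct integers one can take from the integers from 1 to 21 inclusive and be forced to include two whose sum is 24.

13

Group the elements by complementary pair {x, 24−x}: {3,21}, {4,20}, {5,19}, …, giving 9 two-element pairs; the single value 12 (it cannot pair with itself since the integers are distinct); and 2 integers whose partner 24−x falls outside [1,21].
Pigeonhole: treating each of those 12 groups as a pigeonhole, one can pick one integer per group — 12 integers — with no two summing to 24.
The 13th integer lands in an occupied pair, forcing a sum of 24.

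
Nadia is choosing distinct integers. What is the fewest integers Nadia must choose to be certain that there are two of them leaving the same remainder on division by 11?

12

The 11 residue classes mod 11 are the pigeonholes.
With 11 integers one could put 1 in each residue class and have no class reach 2.
The 12th integer pushes some class to 2, so 11·1 + 1 = 12.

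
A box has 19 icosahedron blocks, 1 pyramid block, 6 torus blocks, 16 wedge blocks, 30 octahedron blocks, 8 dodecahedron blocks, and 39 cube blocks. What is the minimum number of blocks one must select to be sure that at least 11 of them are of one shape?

56

The 7 shapes are the holes; the blocks drawn are the pigeons.
To avoid 11 of any one shape, the worst case takes at most 10 of each shape, or every block of a shape that has fewer than 10.
That gives 10 + 1 + 6 + 10 + 10 + 8 + 10 = 55 blocks with no shape reaching 11.
The next block forces some shape to 11, so 55 + 1 = 56.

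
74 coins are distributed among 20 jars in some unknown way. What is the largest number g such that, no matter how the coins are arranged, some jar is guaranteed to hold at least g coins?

4

By the pigeonhole principle, the 20 jars are the holes and the 74 coins are the pigeons.
If every jar held at most 3 coins, the total would be at most 20 × 3 = 60, which is less than 74.
So some jar holds at least ⌈74/20⌉ = 4 coins.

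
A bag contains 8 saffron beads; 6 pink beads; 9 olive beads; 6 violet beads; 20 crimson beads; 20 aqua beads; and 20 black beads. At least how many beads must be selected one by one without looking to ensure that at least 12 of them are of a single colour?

63

An adversary could hand out at most 11 beads per colour (4 colours run out sooner): 8 + 6 + 9 + 6 + 11 + 11 + 11 = 62 beads and still no colour has 12.
By the pigeonhole principle, one more bead lands in a colour already at 11, so 63 draws are enough and 62 are not.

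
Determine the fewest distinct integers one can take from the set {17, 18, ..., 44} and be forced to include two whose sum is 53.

A set avoiding the sum 53 can contain at most one of each pair {x, 53−x}, plus the 8 elements whose complement lies outside the range.
The integers 27, …, 44 (18 of them) are such a set: any two sum to at least 27+28 = 55 > 53.
By the pigeonhole principle, any 19th integer completes one of the 10 pairs, so 19 choices force a sum of 53.

19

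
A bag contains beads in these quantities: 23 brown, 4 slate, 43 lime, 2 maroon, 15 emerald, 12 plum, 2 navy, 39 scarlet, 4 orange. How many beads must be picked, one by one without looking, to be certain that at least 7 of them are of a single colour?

The 9 colours are the holes; the beads drawn are the pigeons.
To avoid 7 of any one colour, the worst case takes at most 6 of each colour, or every bead of a colour that has fewer than 6.
That gives 6 + 4 + 6 + 2 + 6 + 6 + 2 + 6 + 4 = 42 beads with no colour reaching 7.
The next bead forces some colour to 7, so 42 + 1 = 43.

43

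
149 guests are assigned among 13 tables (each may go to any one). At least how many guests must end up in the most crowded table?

By pigeonhole, the 13 tables are the holes and the 149 guests are the pigeons.
If every table held at most 11 guests, the total would be at most 13 × 11 = 143, which is less than 149.
So some table holds at least ⌈149/13⌉ = 12 guests.

12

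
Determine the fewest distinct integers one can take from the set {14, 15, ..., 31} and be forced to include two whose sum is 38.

14

Group the elements by complementary pair {x, 38−x}: {14,24}, {15,23}, {16,22}, …, giving 5 two-element pairs; the single value 19 (it cannot pair with itself since the integers are distinct); and 7 integers whose partner 38−x falls outside [14,31].
Treating each of those 13 groups as a pigeonhole, one can pick one integer per group — 13 integers — with no two summing to 38.
The 14th integer lands in an occupied pair, forcing a sum of 38.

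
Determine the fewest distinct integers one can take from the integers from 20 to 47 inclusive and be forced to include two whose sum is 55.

21

Group the elements by complementary pair {x, 55−x}: {20,35}, {21,34}, {22,33}, …, giving 8 two-element pairs and 12 integers whose partner 55−x falls outside [20,47].
By pigeonhole, treating each of those 20 groups as a pigeonhole, one can pick one integer per group — 20 integers — with no two summing to 55.
The 21st integer lands in an occupied pair, forcing a sum of 55.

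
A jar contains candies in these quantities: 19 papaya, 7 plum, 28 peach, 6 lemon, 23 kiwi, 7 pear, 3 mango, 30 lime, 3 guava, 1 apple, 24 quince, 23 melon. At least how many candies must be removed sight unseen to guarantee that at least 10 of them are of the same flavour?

An adversary could hand out at most 9 candies per flavour (6 flavours run out sooner): 9 + 7 + 9 + 6 + 9 + 7 + 3 + 9 + 3 + 1 + 9 + 9 = 81 candies and still no flavour has 10.
One more candy lands in a flavour already at 9, so 82 draws are enough and 81 are not.

82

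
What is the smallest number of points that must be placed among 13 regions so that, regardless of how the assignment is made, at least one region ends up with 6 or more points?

With 65 points one could put exactly 5 in each of the 13 regions, and no region would reach 6.
By the pigeonhole principle, one more point must land in a region that already has 5, giving it 6.
So 13 × 5 + 1 = 66 points are required.

66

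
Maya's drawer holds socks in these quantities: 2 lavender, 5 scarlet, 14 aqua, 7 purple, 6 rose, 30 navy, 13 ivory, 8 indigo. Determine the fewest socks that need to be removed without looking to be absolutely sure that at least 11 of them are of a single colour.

The 8 colours are the holes; the socks drawn are the pigeons.
To avoid 11 of any one colour, the worst case takes at most 10 of each colour, or every sock of a colour that has fewer than 10.
That gives 2 + 5 + 10 + 7 + 6 + 10 + 10 + 8 = 58 socks with no colour reaching 11.
The next sock forces some colour to 11, so 58 + 1 = 59.

59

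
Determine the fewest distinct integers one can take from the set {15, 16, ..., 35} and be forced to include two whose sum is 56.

15

A set avoiding the sum 56 can contain at most one of each pair {x, 56−x}, plus the 7 elements whose complement lies outside the range or equal to its own complement.
The integers 15, …, 28 (14 of them) are such a set: any two sum to at least 15+16 = 31 and at most 27+28 = 55 < 56.
By pigeonhole, any 15th integer completes one of the 7 pairs, so 15 choices force a sum of 56.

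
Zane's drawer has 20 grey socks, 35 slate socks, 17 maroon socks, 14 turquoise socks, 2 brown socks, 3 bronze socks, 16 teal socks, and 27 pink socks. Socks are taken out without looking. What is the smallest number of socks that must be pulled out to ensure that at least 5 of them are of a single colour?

Pigeonhole: put each drawn sock into a box by colour. The largest draw with every box below 5 takes min(count, 4) from each colour; colours with fewer than 4 contribute all they have.
Σ min(cᵢ, 4) = 4 + 4 + 4 + 4 + 2 + 3 + 4 + 4 = 29.
Draw number 29 + 1 = 30 must push one box to 5.

30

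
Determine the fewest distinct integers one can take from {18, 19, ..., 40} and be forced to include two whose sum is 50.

A set avoiding the sum 50 can contain at most one of each pair {x, 50−x}, plus the 9 elements whose complement lies outside the range or equal to its own complement.
The integers 25, …, 40 (16 of them) are such a set: any two sum to at least 25+26 = 51 > 50.
Any 17th integer completes one of the 7 pairs, so 17 choices force a sum of 50.

17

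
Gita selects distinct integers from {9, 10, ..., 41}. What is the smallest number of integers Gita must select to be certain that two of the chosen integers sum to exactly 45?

A set avoiding the sum 45 can contain at most one of each pair {x, 45−x}, plus the 5 elements whose complement lies outside the range.
The integers 23, …, 41 (19 of them) are such a set: any two sum to at least 23+24 = 47 > 45.
Any 20th integer completes one of the 14 pairs, so 20 choices force a sum of 45.

20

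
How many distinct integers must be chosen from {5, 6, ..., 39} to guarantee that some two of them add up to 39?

21

A set avoiding the sum 39 can contain at most one of each pair {x, 39−x}, plus the 5 elements whose complement lies outside the range.
The integers 20, …, 39 (20 of them) are such a set: any two sum to at least 20+21 = 41 > 39.
By the pigeonhole principle, any 21st integer completes one of the 15 pairs, so 21 choices force a sum of 39.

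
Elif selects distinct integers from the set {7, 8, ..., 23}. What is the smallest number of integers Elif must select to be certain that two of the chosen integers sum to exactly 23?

13

Group the elements by complementary pair {x, 23−x}: {7,16}, {8,15}, {9,14}, …, giving 5 two-element pairs and 7 integers whose partner 23−x falls outside [7,23].
Pigeonhole: treating each of those 12 groups as a pigeonhole, one can pick one integer per group — 12 integers — with no two summing to 23.
The 13th integer lands in an occupied pair, forcing a sum of 23.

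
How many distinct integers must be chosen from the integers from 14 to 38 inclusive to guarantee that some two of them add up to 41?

Group the elements by complementary pair {x, 41−x}: {14,27}, {15,26}, {16,25}, …, giving 7 two-element pairs and 11 integers whose partner 41−x falls outside [14,38].
Treating each of those 18 groups as a pigeonhole, one can pick one integer per group — 18 integers — with no two summing to 41.
The 19th integer lands in an occupied pair, forcing a sum of 41.

19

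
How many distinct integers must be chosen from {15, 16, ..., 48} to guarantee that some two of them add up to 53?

Two chosen integers sum to 53 exactly when both halves of some pair {x, 53−x} with 15 ≤ x ≤ 53−x ≤ 38 are chosen — 12 such pairs.
The remaining 10 elements (those with no distinct partner in range) can never complete a 53-sum, so the worst case takes all of them and one from each pair: 10 + 12 = 22.
By the pigeonhole principle, the 23rd integer has to be the second member of some pair, so 22 + 1 = 23.

23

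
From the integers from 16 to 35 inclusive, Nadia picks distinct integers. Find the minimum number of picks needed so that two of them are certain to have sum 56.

14

A set avoiding the sum 56 can contain at most one of each pair {x, 56−x}, plus the 6 elements whose complement lies outside the range or equal to its own complement.
The integers 16, …, 28 (13 of them) are such a set: any two sum to at least 16+17 = 33 and at most 27+28 = 55 < 56.
Any 14th integer completes one of the 7 pairs, so 14 choices force a sum of 56.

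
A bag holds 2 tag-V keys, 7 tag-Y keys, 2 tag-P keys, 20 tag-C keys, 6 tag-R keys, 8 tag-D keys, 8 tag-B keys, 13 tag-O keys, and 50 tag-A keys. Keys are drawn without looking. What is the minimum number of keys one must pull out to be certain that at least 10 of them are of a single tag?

61

By pigeonhole, put each drawn key into a box by tag. The largest draw with every box below 10 takes min(count, 9) from each tag; tags with fewer than 9 contribute all they have.
Σ min(cᵢ, 9) = 2 + 7 + 2 + 9 + 6 + 8 + 8 + 9 + 9 = 60.
Draw number 60 + 1 = 61 must push one box to 10.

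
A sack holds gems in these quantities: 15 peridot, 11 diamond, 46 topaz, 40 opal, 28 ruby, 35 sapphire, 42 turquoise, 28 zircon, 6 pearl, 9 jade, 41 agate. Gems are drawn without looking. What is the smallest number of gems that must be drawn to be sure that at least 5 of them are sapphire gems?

In the worst case for collecting sapphire gems, every non-sapphire gem comes out first.
There are 15 + 11 + 46 + 40 + 28 + 42 + 28 + 6 + 9 + 41 = 266 non-sapphire gems altogether.
After those, each further gem must be sapphire, so 266 + 5 = 271 draws guarantee 5 sapphire gems.

271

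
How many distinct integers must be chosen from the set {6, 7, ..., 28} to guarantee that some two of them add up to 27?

A set avoiding the sum 27 can contain at most one of each pair {x, 27−x}, plus the 7 elements whose complement lies outside the range.
The integers 14, …, 28 (15 of them) are such a set: any two sum to at least 14+15 = 29 > 27.
Any 16th integer completes one of the 8 pairs, so 16 choices force a sum of 27.

16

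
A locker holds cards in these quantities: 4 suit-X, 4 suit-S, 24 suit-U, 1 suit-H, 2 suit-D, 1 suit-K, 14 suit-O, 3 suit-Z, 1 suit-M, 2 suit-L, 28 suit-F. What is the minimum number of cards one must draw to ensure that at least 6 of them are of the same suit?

Pigeonhole: put each drawn card into a box by suit. The largest draw with every box below 6 takes min(count, 5) from each suit; suits with fewer than 5 contribute all they have.
Σ min(cᵢ, 5) = 4 + 4 + 5 + 1 + 2 + 1 + 5 + 3 + 1 + 2 + 5 = 33.
Draw number 33 + 1 = 34 must push one box to 6.

34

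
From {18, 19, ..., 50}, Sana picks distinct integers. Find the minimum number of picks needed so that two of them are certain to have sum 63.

20

Two chosen integers sum to 63 exactly when both halves of some pair {x, 63−x} with 18 ≤ x ≤ 63−x ≤ 45 are chosen — 14 such pairs.
The remaining 5 elements (those with no distinct partner in range) can never complete a 63-sum, so the worst case takes all of them and one from each pair: 5 + 14 = 19.
By pigeonhole, the 20th integer has to be the second member of some pair, so 19 + 1 = 20.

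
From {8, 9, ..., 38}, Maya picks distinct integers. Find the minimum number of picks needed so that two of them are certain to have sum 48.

A set avoiding the sum 48 can contain at most one of each pair {x, 48−x}, plus the 3 elements whose complement lies outside the range or equal to its own complement.
The integers 8, …, 24 (17 of them) are such a set: any two sum to at least 8+9 = 17 and at most 23+24 = 47 < 48.
Pigeonhole: any 18th integer completes one of the 14 pairs, so 18 choices force a sum of 48.

18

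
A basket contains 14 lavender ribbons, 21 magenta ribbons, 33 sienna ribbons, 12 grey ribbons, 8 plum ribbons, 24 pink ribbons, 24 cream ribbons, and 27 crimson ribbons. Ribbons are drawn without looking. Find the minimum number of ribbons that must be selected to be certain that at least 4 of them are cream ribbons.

143

In the worst case for collecting cream ribbons, every non-cream ribbon comes out first.
There are 14 + 21 + 33 + 12 + 8 + 24 + 27 = 139 non-cream ribbons altogether.
After those, each further ribbon must be cream, so 139 + 4 = 143 draws guarantee 4 cream ribbons.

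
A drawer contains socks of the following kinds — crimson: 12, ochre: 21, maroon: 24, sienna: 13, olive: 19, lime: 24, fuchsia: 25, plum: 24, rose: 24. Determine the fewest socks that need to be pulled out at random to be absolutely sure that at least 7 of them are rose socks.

169

In the worst case for collecting rose socks, every non-rose sock comes out first.
There are 12 + 21 + 24 + 13 + 19 + 24 + 25 + 24 = 162 non-rose socks altogether.
After those, each further sock must be rose, so 162 + 7 = 169 draws guarantee 7 rose socks.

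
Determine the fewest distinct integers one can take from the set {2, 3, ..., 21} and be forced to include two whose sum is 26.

13

A set avoiding the sum 26 can contain at most one of each pair {x, 26−x}, plus the 4 elements whose complement lies outside the range or equal to its own complement.
The integers 2, …, 13 (12 of them) are such a set: any two sum to at least 2+3 = 5 and at most 12+13 = 25 < 26.
Any 13th integer completes one of the 8 pairs, so 13 choices force a sum of 26.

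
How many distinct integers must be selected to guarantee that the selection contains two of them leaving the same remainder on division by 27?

By the pigeonhole principle, the 27 residue classes mod 27 are the pigeonholes.
With 27 integers one could put 1 in each residue class and have no class reach 2.
The 28th integer pushes some class to 2, so 27·1 + 1 = 28.

28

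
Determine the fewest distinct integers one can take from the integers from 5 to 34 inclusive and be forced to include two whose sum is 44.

19

Two chosen integers sum to 44 exactly when both halves of some pair {x, 44−x} with 10 ≤ x ≤ 44−x ≤ 34 are chosen — 12 such pairs.
The remaining 6 elements (those with no distinct partner in range) can never complete a 44-sum, so the worst case takes all of them and one from each pair: 6 + 12 = 18.
The 19th integer has to be the second member of some pair, so 18 + 1 = 19.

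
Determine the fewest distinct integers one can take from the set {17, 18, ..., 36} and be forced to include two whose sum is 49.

13

A set avoiding the sum 49 can contain at most one of each pair {x, 49−x}, plus the 4 elements whose complement lies outside the range.
The integers 25, …, 36 (12 of them) are such a set: any two sum to at least 25+26 = 51 > 49.
By pigeonhole, any 13th integer completes one of the 8 pairs, so 13 choices force a sum of 49.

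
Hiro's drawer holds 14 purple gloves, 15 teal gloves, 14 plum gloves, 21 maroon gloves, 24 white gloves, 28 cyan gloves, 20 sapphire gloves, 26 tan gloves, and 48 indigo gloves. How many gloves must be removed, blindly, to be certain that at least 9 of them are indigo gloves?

In the worst case for collecting indigo gloves, every non-indigo glove comes out first.
There are 14 + 15 + 14 + 21 + 24 + 28 + 20 + 26 = 162 non-indigo gloves altogether.
After those, each further glove must be indigo, so 162 + 9 = 171 draws guarantee 9 indigo gloves.

171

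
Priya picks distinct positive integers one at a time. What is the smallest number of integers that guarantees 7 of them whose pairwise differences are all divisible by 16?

Integers whose pairwise differences are multiples of 16 are exactly those sharing a remainder mod 16. The 16 residue classes mod 16 are the pigeonholes.
With 96 integers one could put 6 in each residue class and have no class reach 7.
The 97th integer pushes some class to 7, so 16·6 + 1 = 97.

97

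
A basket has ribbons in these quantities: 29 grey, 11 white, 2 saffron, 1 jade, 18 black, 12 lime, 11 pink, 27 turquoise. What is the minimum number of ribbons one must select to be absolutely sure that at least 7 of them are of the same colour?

40

An adversary could hand out at most 6 ribbons per colour (saffron, jade run out sooner): 6 + 6 + 2 + 1 + 6 + 6 + 6 + 6 = 39 ribbons and still no colour has 7.
Pigeonhole: one more ribbon lands in a colour already at 6, so 40 draws are enough and 39 are not.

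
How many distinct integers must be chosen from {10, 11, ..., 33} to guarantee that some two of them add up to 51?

17

A set avoiding the sum 51 can contain at most one of each pair {x, 51−x}, plus the 8 elements whose complement lies outside the range.
The integers 10, …, 25 (16 of them) are such a set: any two sum to at least 10+11 = 21 and at most 24+25 = 49 < 51.
Pigeonhole: any 17th integer completes one of the 8 pairs, so 17 choices force a sum of 51.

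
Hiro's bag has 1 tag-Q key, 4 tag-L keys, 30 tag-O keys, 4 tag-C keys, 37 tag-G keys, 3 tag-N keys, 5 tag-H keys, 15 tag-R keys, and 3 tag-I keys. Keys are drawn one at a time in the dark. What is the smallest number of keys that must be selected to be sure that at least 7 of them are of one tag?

An adversary could hand out at most 6 keys per tag (6 tags run out sooner): 1 + 4 + 6 + 4 + 6 + 3 + 5 + 6 + 3 = 38 keys and still no tag has 7.
One more key lands in a tag already at 6, so 39 draws are enough and 38 are not.

39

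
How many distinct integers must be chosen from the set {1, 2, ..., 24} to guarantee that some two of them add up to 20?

16

Two chosen integers sum to 20 exactly when both halves of some pair {x, 20−x} with 1 ≤ x ≤ 20−x ≤ 19 are chosen — 9 such pairs.
The remaining 6 elements (those with no distinct partner in range) can never complete a 20-sum, so the worst case takes all of them and one from each pair: 6 + 9 = 15.
By the pigeonhole principle, the 16th integer has to be the second member of some pair, so 15 + 1 = 16.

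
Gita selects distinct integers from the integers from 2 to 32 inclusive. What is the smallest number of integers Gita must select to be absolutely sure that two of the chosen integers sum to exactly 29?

19

Group the elements by complementary pair {x, 29−x}: {2,27}, {3,26}, {4,25}, …, giving 13 two-element pairs and 5 integers whose partner 29−x falls outside [2,32].
Treating each of those 18 groups as a pigeonhole, one can pick one integer per group — 18 integers — with no two summing to 29.
The 19th integer lands in an occupied pair, forcing a sum of 29.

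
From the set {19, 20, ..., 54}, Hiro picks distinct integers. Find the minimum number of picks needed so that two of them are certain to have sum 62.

A set avoiding the sum 62 can contain at most one of each pair {x, 62−x}, plus the 12 elements whose complement lies outside the range or equal to its own complement.
The integers 31, …, 54 (24 of them) are such a set: any two sum to at least 31+32 = 63 > 62.
By pigeonhole, any 25th integer completes one of the 12 pairs, so 25 choices force a sum of 62.

25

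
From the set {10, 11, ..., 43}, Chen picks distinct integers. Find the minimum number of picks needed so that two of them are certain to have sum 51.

19

A set avoiding the sum 51 can contain at most one of each pair {x, 51−x}, plus the 2 elements whose complement lies outside the range.
The integers 26, …, 43 (18 of them) are such a set: any two sum to at least 26+27 = 53 > 51.
Pigeonhole: any 19th integer completes one of the 16 pairs, so 19 choices force a sum of 51.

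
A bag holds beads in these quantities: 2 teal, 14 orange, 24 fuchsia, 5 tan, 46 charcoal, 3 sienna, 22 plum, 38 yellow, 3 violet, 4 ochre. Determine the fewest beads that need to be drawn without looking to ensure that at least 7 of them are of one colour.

An adversary could hand out at most 6 beads per colour (5 colours run out sooner): 2 + 6 + 6 + 5 + 6 + 3 + 6 + 6 + 3 + 4 = 47 beads and still no colour has 7.
One more bead lands in a colour already at 6, so 48 draws are enough and 47 are not.

48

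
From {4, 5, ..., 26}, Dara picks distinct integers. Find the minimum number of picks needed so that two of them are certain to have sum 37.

A set avoiding the sum 37 can contain at most one of each pair {x, 37−x}, plus the 7 elements whose complement lies outside the range.
The integers 4, …, 18 (15 of them) are such a set: any two sum to at least 4+5 = 9 and at most 17+18 = 35 < 37.
Pigeonhole: any 16th integer completes one of the 8 pairs, so 16 choices force a sum of 37.

16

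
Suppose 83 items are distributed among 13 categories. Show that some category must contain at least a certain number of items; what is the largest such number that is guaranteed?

The 13 categories are the holes and the 83 items are the pigeons.
If every category held at most 6 items, the total would be at most 13 × 6 = 78, which is less than 83.
So some category holds at least ⌈83/13⌉ = 7 items.

7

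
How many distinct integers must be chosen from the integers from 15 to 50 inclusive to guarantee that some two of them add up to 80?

27

A set avoiding the sum 80 can contain at most one of each pair {x, 80−x}, plus the 16 elements whose complement lies outside the range or equal to its own complement.
The integers 15, …, 40 (26 of them) are such a set: any two sum to at least 15+16 = 31 and at most 39+40 = 79 < 80.
Pigeonhole: any 27th integer completes one of the 10 pairs, so 27 choices force a sum of 80.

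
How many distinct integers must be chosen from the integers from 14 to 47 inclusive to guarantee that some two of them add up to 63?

19

A set avoiding the sum 63 can contain at most one of each pair {x, 63−x}, plus the 2 elements whose complement lies outside the range.
The integers 14, …, 31 (18 of them) are such a set: any two sum to at least 14+15 = 29 and at most 30+31 = 61 < 63.
By the pigeonhole principle, any 19th integer completes one of the 16 pairs, so 19 choices force a sum of 63.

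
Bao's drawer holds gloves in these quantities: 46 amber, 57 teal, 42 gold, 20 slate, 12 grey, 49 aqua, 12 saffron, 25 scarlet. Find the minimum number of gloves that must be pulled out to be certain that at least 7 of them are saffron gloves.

258

In the worst case for collecting saffron gloves, every non-saffron glove comes out first.
There are 46 + 57 + 42 + 20 + 12 + 49 + 25 = 251 non-saffron gloves altogether.
After those, each further glove must be saffron, so 251 + 7 = 258 draws guarantee 7 saffron gloves.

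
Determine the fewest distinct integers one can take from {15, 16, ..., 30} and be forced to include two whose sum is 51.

Group the elements by complementary pair {x, 51−x}: {21,30}, {22,29}, {23,28}, …, giving 5 two-element pairs and 6 integers whose partner 51−x falls outside [15,30].
Treating each of those 11 groups as a pigeonhole, one can pick one integer per group — 11 integers — with no two summing to 51.
The 12th integer lands in an occupied pair, forcing a sum of 51.

12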